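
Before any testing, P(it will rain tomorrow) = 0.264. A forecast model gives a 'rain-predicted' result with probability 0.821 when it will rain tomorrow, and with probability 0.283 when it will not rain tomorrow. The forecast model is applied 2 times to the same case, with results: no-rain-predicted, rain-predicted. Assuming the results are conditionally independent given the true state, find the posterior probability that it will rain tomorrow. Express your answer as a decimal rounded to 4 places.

Posterior P(H) ≈ 0.2062

With H the event that it will rain tomorrow, the joint likelihood of the observed sequence is P(data|H) = 0.179·0.821 = 0.14696 and P(data|¬H) = 0.717·0.283 = 0.20291.
Bayes: P(H|data) = 0.264·0.14696 / (0.264·0.14696 + 0.736·0.20291) = 0.038797/0.18814 = 0.2062.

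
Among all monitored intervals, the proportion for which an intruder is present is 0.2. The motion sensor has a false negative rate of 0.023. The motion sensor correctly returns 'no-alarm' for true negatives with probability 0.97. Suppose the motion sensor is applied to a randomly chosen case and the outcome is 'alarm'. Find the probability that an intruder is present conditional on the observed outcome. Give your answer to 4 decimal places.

Let H be the event that an intruder is present. P(H) = 0.2, so P(¬H) = 0.8. With E the 'alarm' result, P(E|H) = 0.977 and P(E|¬H) = 0.03.
P(E) = 0.977·0.2 + 0.03·0.8 = 0.19540 + 0.024000 = 0.21940.
By Bayes' theorem, P(H|E) = 0.19540 / 0.21940 = 0.8906.

P(H | E) ≈ 0.8906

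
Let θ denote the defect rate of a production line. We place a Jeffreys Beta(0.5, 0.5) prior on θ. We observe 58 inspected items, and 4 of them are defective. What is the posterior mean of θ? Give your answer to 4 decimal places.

Observing 4 successes and 54 failures updates Beta(0.5, 0.5) by adding the success and failure counts to the two shape parameters: α = 0.5+4 = 4.5, β = 0.5+54 = 54.5.
E[θ | data] = 4.5/(4.5+54.5) = 0.0763.

Posterior mean ≈ 0.0763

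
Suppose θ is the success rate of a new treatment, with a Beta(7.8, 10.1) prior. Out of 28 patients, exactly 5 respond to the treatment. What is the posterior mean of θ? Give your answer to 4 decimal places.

Posterior mean ≈ 0.2789

The binomial likelihood is conjugate to the Beta prior: with 5 successes and 23 failures, the posterior is Beta(7.8+5, 10.1+23) = Beta(12.8, 33.1).
E[θ | data] = 12.8/(12.8+33.1) = 0.2789.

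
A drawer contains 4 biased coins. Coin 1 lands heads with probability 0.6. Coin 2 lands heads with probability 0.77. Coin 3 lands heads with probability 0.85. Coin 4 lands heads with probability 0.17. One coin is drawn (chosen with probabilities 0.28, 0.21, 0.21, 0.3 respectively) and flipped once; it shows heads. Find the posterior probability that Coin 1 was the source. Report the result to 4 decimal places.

Posterior probability ≈ 0.3004

P(heads|C1) = 0.6; P(heads|C2) = 0.77; P(heads|C3) = 0.85; P(heads|C4) = 0.17.
Prior × likelihood for each source: 0.28·0.6=0.1680, 0.21·0.77=0.1617, 0.21·0.85=0.1785, 0.3·0.17=0.05100. Summing gives P(heads) = 0.55920.
P(Coin 1 | heads) = 0.1680 / 0.55920 = 0.3004.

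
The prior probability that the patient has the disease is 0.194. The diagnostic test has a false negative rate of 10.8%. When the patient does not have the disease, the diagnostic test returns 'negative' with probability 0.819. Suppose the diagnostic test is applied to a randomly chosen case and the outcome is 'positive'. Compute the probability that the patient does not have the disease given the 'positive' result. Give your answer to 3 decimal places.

P(¬H | E) ≈ 0.457

Let H be the event that the patient has the disease. P(H) = 0.194, so P(¬H) = 0.806. With E the 'positive' result, P(E|H) = 0.892 and P(E|¬H) = 0.181.
P(E) = 0.892·0.194 + 0.181·0.806 = 0.17305 + 0.14589 = 0.31893.
By Bayes' theorem, P(H|E) = 0.17305 / 0.31893 = 0.543. Hence P(¬H|E) = 1 − 0.543 = 0.457.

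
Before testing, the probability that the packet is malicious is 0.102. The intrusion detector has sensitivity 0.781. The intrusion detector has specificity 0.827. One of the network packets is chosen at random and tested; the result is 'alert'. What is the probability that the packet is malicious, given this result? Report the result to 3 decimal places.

Write H for 'the packet is malicious'. Prior odds H:¬H = 0.102/0.898 = 0.11359. For the 'alert' outcome, the likelihood ratio is 0.781/0.173 = 4.5145.
Posterior odds = 0.11359 × 4.5145 = 0.51278, so P(H|E) = 0.51278/(1+0.51278) = 0.339.

P(H | E) ≈ 0.339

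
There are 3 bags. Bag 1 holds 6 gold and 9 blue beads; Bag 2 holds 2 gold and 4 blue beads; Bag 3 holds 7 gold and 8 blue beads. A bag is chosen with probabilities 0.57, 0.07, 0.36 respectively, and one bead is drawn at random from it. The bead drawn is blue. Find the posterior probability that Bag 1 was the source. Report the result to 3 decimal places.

Posterior probability ≈ 0.589

Tabulate prior·likelihood by source: [1] prior 0.57, lik 0.6, product 0.3420; [2] prior 0.07, lik 0.6667, product 0.04667; [3] prior 0.36, lik 0.5333, product 0.1920.
Normalizing constant = 0.58067; the posterior for Bag 1 is its product over the sum, 0.3420/0.58067 = 0.589.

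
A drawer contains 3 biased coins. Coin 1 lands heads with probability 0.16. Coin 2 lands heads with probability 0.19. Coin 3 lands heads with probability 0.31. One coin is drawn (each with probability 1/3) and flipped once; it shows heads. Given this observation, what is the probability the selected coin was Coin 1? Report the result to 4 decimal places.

P(heads|C1) = 0.16; P(heads|C2) = 0.19; P(heads|C3) = 0.31.
Prior × likelihood for each source: 0.333333·0.16=0.05333, 0.333333·0.19=0.06333, 0.333333·0.31=0.1033. Summing gives P(heads) = 0.22000.
P(Coin 1 | heads) = 0.05333 / 0.22000 = 0.2424.

Posterior probability ≈ 0.2424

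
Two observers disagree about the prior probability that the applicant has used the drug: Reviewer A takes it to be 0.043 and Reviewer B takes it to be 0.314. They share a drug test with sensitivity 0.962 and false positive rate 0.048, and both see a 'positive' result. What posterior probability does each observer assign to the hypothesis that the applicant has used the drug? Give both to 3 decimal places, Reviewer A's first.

The likelihood ratio for a 'positive' result is 0.962/0.048 = 20.042.
Reviewer A: prior odds 0.043/0.957 = 0.044932; posterior odds 0.90051; posterior probability 0.474.
Reviewer B: prior odds 0.314/0.686 = 0.45773; posterior odds 9.1736; posterior probability 0.902.

Reviewer A: 0.474; Reviewer B: 0.902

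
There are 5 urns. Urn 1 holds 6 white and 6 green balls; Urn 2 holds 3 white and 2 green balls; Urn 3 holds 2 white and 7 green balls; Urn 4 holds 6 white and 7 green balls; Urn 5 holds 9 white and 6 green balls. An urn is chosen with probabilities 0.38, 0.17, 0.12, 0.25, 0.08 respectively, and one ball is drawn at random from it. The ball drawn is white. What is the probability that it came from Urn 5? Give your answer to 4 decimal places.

Posterior probability ≈ 0.0996

P(white|Urn 1) = 0.5; P(white|Urn 2) = 0.6; P(white|Urn 3) = 0.2222; P(white|Urn 4) = 0.4615; P(white|Urn 5) = 0.6.
Prior × likelihood for each source: 0.38·0.5=0.1900, 0.17·0.6=0.1020, 0.12·0.2222=0.02667, 0.25·0.4615=0.1154, 0.08·0.6=0.04800. Summing gives P(white) = 0.48205.
P(Urn 5 | white) = 0.04800 / 0.48205 = 0.0996.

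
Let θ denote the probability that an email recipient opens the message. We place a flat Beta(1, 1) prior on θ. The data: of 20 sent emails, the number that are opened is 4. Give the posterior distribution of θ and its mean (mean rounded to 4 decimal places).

Posterior: Beta(5, 17); mean ≈ 0.2273

Observing 4 successes and 16 failures updates Beta(1, 1) by adding the success and failure counts to the two shape parameters: α = 1+4 = 5, β = 1+16 = 17.
E[θ | data] = 5/(5+17) = 0.2273.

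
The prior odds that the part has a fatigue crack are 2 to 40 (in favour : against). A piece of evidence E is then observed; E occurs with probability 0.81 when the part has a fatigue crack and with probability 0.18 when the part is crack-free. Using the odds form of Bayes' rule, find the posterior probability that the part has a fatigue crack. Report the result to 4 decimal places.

Prior odds = 2/40 = 0.050000.
Likelihood ratio for E = 0.81/0.18 = 4.5000.
Posterior odds = prior odds × LR = 0.22500.
Posterior probability = odds/(1+odds) = 0.22500/1.2250 = 0.1837.

Posterior probability ≈ 0.1837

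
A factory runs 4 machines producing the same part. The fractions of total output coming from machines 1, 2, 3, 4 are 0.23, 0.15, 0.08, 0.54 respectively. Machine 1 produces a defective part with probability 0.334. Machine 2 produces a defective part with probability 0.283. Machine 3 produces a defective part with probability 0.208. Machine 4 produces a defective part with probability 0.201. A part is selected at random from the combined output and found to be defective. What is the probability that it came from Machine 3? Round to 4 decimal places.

Posterior probability ≈ 0.0681

Tabulate prior·likelihood by source: [1] prior 0.23, lik 0.334, product 0.07682; [2] prior 0.15, lik 0.283, product 0.04245; [3] prior 0.08, lik 0.208, product 0.01664; [4] prior 0.54, lik 0.201, product 0.1085.
Normalizing constant = 0.24445; the posterior for Machine 3 is its product over the sum, 0.01664/0.24445 = 0.0681.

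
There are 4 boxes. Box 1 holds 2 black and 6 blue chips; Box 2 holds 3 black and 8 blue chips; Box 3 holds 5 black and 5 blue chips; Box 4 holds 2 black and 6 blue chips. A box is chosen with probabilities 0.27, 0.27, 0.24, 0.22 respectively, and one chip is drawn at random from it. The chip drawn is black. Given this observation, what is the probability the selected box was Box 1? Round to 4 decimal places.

Posterior probability ≈ 0.2135

Tabulate prior·likelihood by source: [1] prior 0.27, lik 0.25, product 0.06750; [2] prior 0.27, lik 0.2727, product 0.07364; [3] prior 0.24, lik 0.5, product 0.1200; [4] prior 0.22, lik 0.25, product 0.05500.
Normalizing constant = 0.31614; the posterior for Box 1 is its product over the sum, 0.06750/0.31614 = 0.2135.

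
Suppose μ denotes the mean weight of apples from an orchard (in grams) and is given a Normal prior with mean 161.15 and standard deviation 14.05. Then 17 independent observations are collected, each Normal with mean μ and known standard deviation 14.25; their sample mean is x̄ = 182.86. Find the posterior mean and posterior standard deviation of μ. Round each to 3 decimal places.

With known σ, the Normal prior is conjugate. Weight on the data is w = (n/σ²)/(n/σ² + 1/τ₀²) = 0.0837181/(0.0837181+0.00506579) = 0.94294.
Posterior mean = w·x̄ + (1−w)·μ₀ = 0.94294·182.86 + 0.057058·161.15 = 181.621. Posterior variance = 1/(0.0837181+0.00506579) = 11.2633, so SD = 3.356.

Posterior mean ≈ 181.621; posterior SD ≈ 3.356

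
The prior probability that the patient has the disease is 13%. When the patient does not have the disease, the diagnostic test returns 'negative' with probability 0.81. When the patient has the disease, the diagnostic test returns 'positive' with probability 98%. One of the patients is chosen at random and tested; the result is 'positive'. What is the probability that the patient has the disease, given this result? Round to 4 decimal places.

P(H | E) ≈ 0.4353

Let H be the event that the patient has the disease. P(H) = 0.13, so P(¬H) = 0.87. With E the 'positive' result, P(E|H) = 0.98 and P(E|¬H) = 0.19.
P(E) = 0.98·0.13 + 0.19·0.87 = 0.12740 + 0.16530 = 0.29270.
By Bayes' theorem, P(H|E) = 0.12740 / 0.29270 = 0.4353.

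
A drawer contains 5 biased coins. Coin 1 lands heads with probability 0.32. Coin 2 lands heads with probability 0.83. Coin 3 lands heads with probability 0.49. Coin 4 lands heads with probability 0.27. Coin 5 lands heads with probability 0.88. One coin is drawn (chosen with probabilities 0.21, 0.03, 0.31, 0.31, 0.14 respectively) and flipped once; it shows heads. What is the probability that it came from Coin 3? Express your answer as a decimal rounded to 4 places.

Posterior probability ≈ 0.3369

P(heads|C1) = 0.32; P(heads|C2) = 0.83; P(heads|C3) = 0.49; P(heads|C4) = 0.27; P(heads|C5) = 0.88.
Prior × likelihood for each source: 0.21·0.32=0.06720, 0.03·0.83=0.02490, 0.31·0.49=0.1519, 0.31·0.27=0.08370, 0.14·0.88=0.1232. Summing gives P(heads) = 0.45090.
P(Coin 3 | heads) = 0.1519 / 0.45090 = 0.3369.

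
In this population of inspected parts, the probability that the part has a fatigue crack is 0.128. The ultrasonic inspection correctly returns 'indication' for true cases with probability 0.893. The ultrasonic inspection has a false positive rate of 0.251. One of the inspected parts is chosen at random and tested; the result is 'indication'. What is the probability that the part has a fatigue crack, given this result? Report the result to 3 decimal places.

Write H for 'the part has a fatigue crack'. Prior odds H:¬H = 0.128/0.872 = 0.14679. For the 'indication' outcome, the likelihood ratio is 0.893/0.251 = 3.5578.
Posterior odds = 0.14679 × 3.5578 = 0.52224, so P(H|E) = 0.52224/(1+0.52224) = 0.343.

P(H | E) ≈ 0.343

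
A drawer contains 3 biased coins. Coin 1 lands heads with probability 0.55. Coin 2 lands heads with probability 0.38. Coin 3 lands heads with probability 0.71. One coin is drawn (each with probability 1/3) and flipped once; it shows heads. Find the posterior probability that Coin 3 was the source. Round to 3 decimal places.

Tabulate prior·likelihood by source: [1] prior 0.333333, lik 0.55, product 0.1833; [2] prior 0.333333, lik 0.38, product 0.1267; [3] prior 0.333333, lik 0.71, product 0.2367.
Normalizing constant = 0.54667; the posterior for Coin 3 is its product over the sum, 0.2367/0.54667 = 0.433.

Posterior probability ≈ 0.433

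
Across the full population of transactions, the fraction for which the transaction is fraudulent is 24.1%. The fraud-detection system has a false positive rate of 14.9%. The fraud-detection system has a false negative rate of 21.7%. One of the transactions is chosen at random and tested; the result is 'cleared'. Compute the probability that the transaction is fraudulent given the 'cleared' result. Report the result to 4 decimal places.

Let H be the event that the transaction is fraudulent. P(H) = 0.241, so P(¬H) = 0.759. With E the 'cleared' result, P(E|H) = 0.217 and P(E|¬H) = 0.851.
P(E) = 0.217·0.241 + 0.851·0.759 = 0.052297 + 0.64591 = 0.69821.
By Bayes' theorem, P(H|E) = 0.052297 / 0.69821 = 0.0749.

P(H | E) ≈ 0.0749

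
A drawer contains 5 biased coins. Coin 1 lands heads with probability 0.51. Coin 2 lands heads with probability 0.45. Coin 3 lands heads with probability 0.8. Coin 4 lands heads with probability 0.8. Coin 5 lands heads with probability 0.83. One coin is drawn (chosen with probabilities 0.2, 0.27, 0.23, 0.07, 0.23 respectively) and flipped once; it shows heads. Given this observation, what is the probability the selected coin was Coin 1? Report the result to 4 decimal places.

P(heads|C1) = 0.51; P(heads|C2) = 0.45; P(heads|C3) = 0.8; P(heads|C4) = 0.8; P(heads|C5) = 0.83.
Prior × likelihood for each source: 0.2·0.51=0.1020, 0.27·0.45=0.1215, 0.23·0.8=0.1840, 0.07·0.8=0.05600, 0.23·0.83=0.1909. Summing gives P(heads) = 0.65440.
P(Coin 1 | heads) = 0.1020 / 0.65440 = 0.1559.

Posterior probability ≈ 0.1559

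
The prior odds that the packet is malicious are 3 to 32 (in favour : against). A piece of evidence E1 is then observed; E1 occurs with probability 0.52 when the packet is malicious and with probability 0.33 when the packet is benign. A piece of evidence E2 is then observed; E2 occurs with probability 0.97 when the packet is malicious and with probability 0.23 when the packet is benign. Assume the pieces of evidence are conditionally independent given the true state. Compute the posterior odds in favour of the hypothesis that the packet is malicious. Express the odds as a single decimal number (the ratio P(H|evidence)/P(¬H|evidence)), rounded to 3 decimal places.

Prior odds = 3/32 = 0.093750.
Likelihood ratio for E1 = 0.52/0.33 = 1.5758.
Likelihood ratio for E2 = 0.97/0.23 = 4.2174.
Posterior odds = prior odds × LR₁ × LR₂ = 0.62302.

Posterior odds ≈ 0.623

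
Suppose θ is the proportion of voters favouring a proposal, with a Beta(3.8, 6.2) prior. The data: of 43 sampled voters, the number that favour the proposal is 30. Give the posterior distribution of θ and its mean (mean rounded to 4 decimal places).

Posterior: Beta(33.8, 19.2); mean ≈ 0.6377

Observing 30 successes and 13 failures updates Beta(3.8, 6.2) by adding the success and failure counts to the two shape parameters: α = 3.8+30 = 33.8, β = 6.2+13 = 19.2.
Posterior mean = α/(α+β) = 33.8/53 = 0.6377.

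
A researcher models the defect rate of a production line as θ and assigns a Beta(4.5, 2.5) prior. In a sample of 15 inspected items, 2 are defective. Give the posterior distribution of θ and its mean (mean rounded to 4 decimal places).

The binomial likelihood is conjugate to the Beta prior: with 2 successes and 13 failures, the posterior is Beta(4.5+2, 2.5+13) = Beta(6.5, 15.5).
Posterior mean = α/(α+β) = 6.5/22 = 0.2955.

Posterior: Beta(6.5, 15.5); mean ≈ 0.2955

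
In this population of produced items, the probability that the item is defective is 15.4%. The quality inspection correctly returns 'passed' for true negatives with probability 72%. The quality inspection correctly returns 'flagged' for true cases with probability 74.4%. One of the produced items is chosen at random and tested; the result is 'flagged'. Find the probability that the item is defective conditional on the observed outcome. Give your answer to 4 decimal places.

Let H be the event that the item is defective. P(H) = 0.154, so P(¬H) = 0.846. With E the 'flagged' result, P(E|H) = 0.744 and P(E|¬H) = 0.28.
P(E) = 0.744·0.154 + 0.28·0.846 = 0.11458 + 0.23688 = 0.35146.
By Bayes' theorem, P(H|E) = 0.11458 / 0.35146 = 0.3260.

P(H | E) ≈ 0.3260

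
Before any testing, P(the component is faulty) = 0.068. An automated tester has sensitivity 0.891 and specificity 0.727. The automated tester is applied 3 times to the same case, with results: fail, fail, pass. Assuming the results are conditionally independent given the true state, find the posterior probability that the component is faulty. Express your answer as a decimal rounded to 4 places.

With H the event that the component is faulty, the joint likelihood of the observed sequence is P(data|H) = 0.891·0.891·0.109 = 0.086533 and P(data|¬H) = 0.273·0.273·0.727 = 0.054183.
Bayes: P(H|data) = 0.068·0.086533 / (0.068·0.086533 + 0.932·0.054183) = 0.0058842/0.056382 = 0.1044.

Posterior P(H) ≈ 0.1044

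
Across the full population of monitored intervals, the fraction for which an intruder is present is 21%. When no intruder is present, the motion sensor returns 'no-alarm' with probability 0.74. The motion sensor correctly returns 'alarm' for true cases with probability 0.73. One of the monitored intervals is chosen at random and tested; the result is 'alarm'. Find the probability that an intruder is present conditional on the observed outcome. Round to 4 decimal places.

P(H | E) ≈ 0.4274

Write H for 'an intruder is present'. Prior odds H:¬H = 0.21/0.79 = 0.26582. For the 'alarm' outcome, the likelihood ratio is 0.73/0.26 = 2.8077.
Posterior odds = 0.26582 × 2.8077 = 0.74635, so P(H|E) = 0.74635/(1+0.74635) = 0.4274.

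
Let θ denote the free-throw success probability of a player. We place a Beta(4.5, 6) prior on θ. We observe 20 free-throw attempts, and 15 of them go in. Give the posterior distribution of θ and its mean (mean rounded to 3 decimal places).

Posterior: Beta(19.5, 11); mean ≈ 0.639

Observing 15 successes and 5 failures updates Beta(4.5, 6) by adding the success and failure counts to the two shape parameters: α = 4.5+15 = 19.5, β = 6+5 = 11.
Posterior mean = α/(α+β) = 19.5/30.5 = 0.639.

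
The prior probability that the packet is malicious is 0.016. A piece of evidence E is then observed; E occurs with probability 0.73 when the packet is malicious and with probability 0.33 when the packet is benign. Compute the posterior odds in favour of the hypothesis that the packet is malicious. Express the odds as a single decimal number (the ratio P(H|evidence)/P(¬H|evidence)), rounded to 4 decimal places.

Posterior odds ≈ 0.0360

Prior odds = 0.016/(1−0.016) = 0.016260.
Likelihood ratio for E = 0.73/0.33 = 2.2121.
Posterior odds = prior odds × LR = 0.035969.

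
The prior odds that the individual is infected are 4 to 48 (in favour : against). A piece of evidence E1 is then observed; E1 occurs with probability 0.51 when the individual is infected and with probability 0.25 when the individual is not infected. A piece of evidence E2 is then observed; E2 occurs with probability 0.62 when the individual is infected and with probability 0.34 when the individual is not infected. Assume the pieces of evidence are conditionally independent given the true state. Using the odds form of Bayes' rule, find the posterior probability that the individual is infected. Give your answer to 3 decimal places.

Prior odds = 4/48 = 0.083333. In log-odds, ln(0.083333) = -2.4849.
Add log likelihood ratios: ln(2.0400) + ln(1.8235) = 1.3137.
Posterior log-odds = -1.1712, so posterior odds = exp(-1.1712) = 0.31000. Converting, P(H|E) = 0.31000/1.3100 = 0.237.

Posterior probability ≈ 0.237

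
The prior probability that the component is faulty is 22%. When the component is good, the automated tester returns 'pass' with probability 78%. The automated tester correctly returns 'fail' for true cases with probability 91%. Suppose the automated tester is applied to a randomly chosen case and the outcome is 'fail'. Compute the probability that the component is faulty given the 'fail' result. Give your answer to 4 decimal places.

P(H | E) ≈ 0.5385

Let H be the event that the component is faulty. P(H) = 0.22, so P(¬H) = 0.78. With E the 'fail' result, P(E|H) = 0.91 and P(E|¬H) = 0.22.
P(E) = 0.91·0.22 + 0.22·0.78 = 0.20020 + 0.17160 = 0.37180.
By Bayes' theorem, P(H|E) = 0.20020 / 0.37180 = 0.5385.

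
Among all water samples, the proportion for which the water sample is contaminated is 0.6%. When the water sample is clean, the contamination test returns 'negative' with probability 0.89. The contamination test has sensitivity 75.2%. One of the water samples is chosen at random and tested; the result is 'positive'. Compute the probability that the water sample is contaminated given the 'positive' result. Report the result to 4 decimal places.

P(H | E) ≈ 0.0396

Let H be the event that the water sample is contaminated. P(H) = 0.006, so P(¬H) = 0.994. With E the 'positive' result, P(E|H) = 0.752 and P(E|¬H) = 0.11.
P(E) = 0.752·0.006 + 0.11·0.994 = 0.0045120 + 0.10934 = 0.11385.
By Bayes' theorem, P(H|E) = 0.0045120 / 0.11385 = 0.0396.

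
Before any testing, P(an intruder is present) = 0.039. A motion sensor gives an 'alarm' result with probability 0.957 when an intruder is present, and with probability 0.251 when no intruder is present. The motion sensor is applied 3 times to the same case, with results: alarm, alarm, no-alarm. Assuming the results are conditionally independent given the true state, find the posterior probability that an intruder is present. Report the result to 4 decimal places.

Posterior P(H) ≈ 0.0328

Let H be the event that an intruder is present; start with P(H) = 0.039. P('alarm'|H) = 0.957, P('alarm'|¬H) = 0.251.
Update on result 1 ('alarm'): P(H) ← 0.957·0.0390 / (0.957·0.0390 + 0.251·0.9610) = 0.037323/0.27853 = 0.1340.
Update on result 2 ('alarm'): P(H) ← 0.957·0.1340 / (0.957·0.1340 + 0.251·0.8660) = 0.12824/0.34560 = 0.3711.
Update on result 3 ('no-alarm'): P(H) ← 0.043·0.3711 / (0.043·0.3711 + 0.749·0.6289) = 0.015955/0.48704 = 0.0328.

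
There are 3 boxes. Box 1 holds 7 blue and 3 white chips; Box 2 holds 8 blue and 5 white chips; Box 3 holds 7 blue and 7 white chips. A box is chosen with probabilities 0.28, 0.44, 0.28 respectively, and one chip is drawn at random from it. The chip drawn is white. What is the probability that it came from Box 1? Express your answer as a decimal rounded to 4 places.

Posterior probability ≈ 0.2136

Tabulate prior·likelihood by source: [1] prior 0.28, lik 0.3, product 0.08400; [2] prior 0.44, lik 0.3846, product 0.1692; [3] prior 0.28, lik 0.5, product 0.1400.
Normalizing constant = 0.39323; the posterior for Box 1 is its product over the sum, 0.08400/0.39323 = 0.2136.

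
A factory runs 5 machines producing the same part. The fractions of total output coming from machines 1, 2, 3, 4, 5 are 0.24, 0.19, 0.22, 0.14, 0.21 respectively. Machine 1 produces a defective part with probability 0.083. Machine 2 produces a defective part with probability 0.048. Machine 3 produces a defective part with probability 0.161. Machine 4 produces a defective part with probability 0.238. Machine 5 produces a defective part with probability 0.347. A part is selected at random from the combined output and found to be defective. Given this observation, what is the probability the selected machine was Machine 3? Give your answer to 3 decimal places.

Posterior probability ≈ 0.208

Tabulate prior·likelihood by source: [1] prior 0.24, lik 0.083, product 0.01992; [2] prior 0.19, lik 0.048, product 0.009120; [3] prior 0.22, lik 0.161, product 0.03542; [4] prior 0.14, lik 0.238, product 0.03332; [5] prior 0.21, lik 0.347, product 0.07287.
Normalizing constant = 0.17065; the posterior for Machine 3 is its product over the sum, 0.03542/0.17065 = 0.208.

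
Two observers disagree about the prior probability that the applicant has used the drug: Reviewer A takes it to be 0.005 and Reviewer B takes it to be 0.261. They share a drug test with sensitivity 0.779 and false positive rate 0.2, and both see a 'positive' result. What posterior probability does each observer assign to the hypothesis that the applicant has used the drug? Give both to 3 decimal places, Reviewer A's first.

Reviewer A: 0.019; Reviewer B: 0.579

The likelihood ratio for a 'positive' result is 0.779/0.2 = 3.8950.
Reviewer A: prior odds 0.005/0.995 = 0.0050251; posterior odds 0.019573; posterior probability 0.019.
Reviewer B: prior odds 0.261/0.739 = 0.35318; posterior odds 1.3756; posterior probability 0.579.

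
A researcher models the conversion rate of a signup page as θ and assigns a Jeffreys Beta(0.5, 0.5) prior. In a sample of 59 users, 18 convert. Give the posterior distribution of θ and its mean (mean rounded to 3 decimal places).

The binomial likelihood is conjugate to the Beta prior: with 18 successes and 41 failures, the posterior is Beta(0.5+18, 0.5+41) = Beta(18.5, 41.5).
Posterior mean = α/(α+β) = 18.5/60 = 0.308.

Posterior: Beta(18.5, 41.5); mean ≈ 0.308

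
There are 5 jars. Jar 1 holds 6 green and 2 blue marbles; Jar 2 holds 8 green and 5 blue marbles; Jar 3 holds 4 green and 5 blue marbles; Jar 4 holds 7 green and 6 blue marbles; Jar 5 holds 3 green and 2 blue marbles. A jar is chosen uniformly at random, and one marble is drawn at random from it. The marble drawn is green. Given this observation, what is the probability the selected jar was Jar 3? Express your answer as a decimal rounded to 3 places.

Posterior probability ≈ 0.151

Tabulate prior·likelihood by source: [1] prior 0.2, lik 0.75, product 0.1500; [2] prior 0.2, lik 0.6154, product 0.1231; [3] prior 0.2, lik 0.4444, product 0.08889; [4] prior 0.2, lik 0.5385, product 0.1077; [5] prior 0.2, lik 0.6, product 0.1200.
Normalizing constant = 0.58966; the posterior for Jar 3 is its product over the sum, 0.08889/0.58966 = 0.151.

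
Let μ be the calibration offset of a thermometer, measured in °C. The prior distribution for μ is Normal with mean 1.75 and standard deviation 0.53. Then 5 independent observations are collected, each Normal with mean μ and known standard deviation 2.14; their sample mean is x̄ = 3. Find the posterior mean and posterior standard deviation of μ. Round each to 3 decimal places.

Prior precision 1/τ₀² = 1/0.53² = 3.55999; data precision n/σ² = 5/2.14² = 1.09180.
Posterior precision = 3.55999 + 1.09180 = 4.65178, giving posterior SD = 1/√4.65178 = 0.464.
Posterior mean = (3.55999·1.75 + 1.09180·3) / 4.65178 = 2.043.

Posterior mean ≈ 2.043; posterior SD ≈ 0.464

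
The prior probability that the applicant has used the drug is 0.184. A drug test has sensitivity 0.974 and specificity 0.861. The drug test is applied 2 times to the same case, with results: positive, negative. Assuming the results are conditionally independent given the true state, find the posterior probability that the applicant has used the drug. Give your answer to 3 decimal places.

Posterior P(H) ≈ 0.046

Let H be the event that the applicant has used the drug; start with P(H) = 0.184. P('positive'|H) = 0.974, P('positive'|¬H) = 0.139.
Update on result 1 ('positive'): P(H) ← 0.974·0.1840 / (0.974·0.1840 + 0.139·0.8160) = 0.17922/0.29264 = 0.6124.
Update on result 2 ('negative'): P(H) ← 0.026·0.6124 / (0.026·0.6124 + 0.861·0.3876) = 0.015923/0.34964 = 0.0455.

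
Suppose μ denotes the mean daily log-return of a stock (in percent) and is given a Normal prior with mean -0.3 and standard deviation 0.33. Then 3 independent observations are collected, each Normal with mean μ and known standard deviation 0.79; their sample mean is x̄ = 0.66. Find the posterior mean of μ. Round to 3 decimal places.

With known σ, the Normal prior is conjugate. Weight on the data is w = (n/σ²)/(n/σ² + 1/τ₀²) = 4.80692/(4.80692+9.18274) = 0.34361.
Posterior mean = w·x̄ + (1−w)·μ₀ = 0.34361·0.66 + 0.65639·-0.3 = 0.030.

Posterior mean ≈ 0.030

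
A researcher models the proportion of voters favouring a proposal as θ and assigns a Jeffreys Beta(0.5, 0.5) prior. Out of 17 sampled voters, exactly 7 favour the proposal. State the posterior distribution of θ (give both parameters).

Observing 7 successes and 10 failures updates Beta(0.5, 0.5) by adding the success and failure counts to the two shape parameters: α = 0.5+7 = 7.5, β = 0.5+10 = 10.5.

Posterior: Beta(7.5, 10.5)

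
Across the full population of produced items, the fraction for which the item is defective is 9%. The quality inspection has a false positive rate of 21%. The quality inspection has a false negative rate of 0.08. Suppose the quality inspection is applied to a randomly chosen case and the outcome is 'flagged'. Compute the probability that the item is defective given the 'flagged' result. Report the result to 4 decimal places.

P(H | E) ≈ 0.3023

Let H be the event that the item is defective. P(H) = 0.09, so P(¬H) = 0.91. With E the 'flagged' result, P(E|H) = 0.92 and P(E|¬H) = 0.21.
P(E) = 0.92·0.09 + 0.21·0.91 = 0.082800 + 0.19110 = 0.27390.
By Bayes' theorem, P(H|E) = 0.082800 / 0.27390 = 0.3023.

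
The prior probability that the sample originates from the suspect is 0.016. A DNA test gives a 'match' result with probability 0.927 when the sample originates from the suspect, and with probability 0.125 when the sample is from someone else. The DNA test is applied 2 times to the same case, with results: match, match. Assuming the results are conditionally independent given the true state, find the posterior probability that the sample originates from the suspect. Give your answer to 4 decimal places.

With H the event that the sample originates from the suspect, the joint likelihood of the observed sequence is P(data|H) = 0.927·0.927 = 0.85933 and P(data|¬H) = 0.125·0.125 = 0.015625.
Bayes: P(H|data) = 0.016·0.85933 / (0.016·0.85933 + 0.984·0.015625) = 0.013749/0.029124 = 0.4721.

Posterior P(H) ≈ 0.4721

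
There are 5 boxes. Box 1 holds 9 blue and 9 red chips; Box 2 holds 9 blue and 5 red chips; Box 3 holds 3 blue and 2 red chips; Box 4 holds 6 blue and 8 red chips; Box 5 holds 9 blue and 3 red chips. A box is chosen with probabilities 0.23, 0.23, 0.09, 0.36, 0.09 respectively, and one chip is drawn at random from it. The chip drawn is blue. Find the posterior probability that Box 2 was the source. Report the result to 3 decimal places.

Posterior probability ≈ 0.274

P(blue|Box 1) = 0.5; P(blue|Box 2) = 0.6429; P(blue|Box 3) = 0.6; P(blue|Box 4) = 0.4286; P(blue|Box 5) = 0.75.
Prior × likelihood for each source: 0.23·0.5=0.1150, 0.23·0.6429=0.1479, 0.09·0.6=0.05400, 0.36·0.4286=0.1543, 0.09·0.75=0.06750. Summing gives P(blue) = 0.53864.
P(Box 2 | blue) = 0.1479 / 0.53864 = 0.274.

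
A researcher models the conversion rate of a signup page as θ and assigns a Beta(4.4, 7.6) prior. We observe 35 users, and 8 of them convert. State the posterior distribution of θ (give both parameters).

Observing 8 successes and 27 failures updates Beta(4.4, 7.6) by adding the success and failure counts to the two shape parameters: α = 4.4+8 = 12.4, β = 7.6+27 = 34.6.

Posterior: Beta(12.4, 34.6)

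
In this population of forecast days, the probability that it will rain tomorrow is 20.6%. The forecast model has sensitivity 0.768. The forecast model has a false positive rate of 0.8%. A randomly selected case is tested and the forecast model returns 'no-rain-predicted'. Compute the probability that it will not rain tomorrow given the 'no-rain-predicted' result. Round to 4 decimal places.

Write H for 'it will rain tomorrow'. Prior odds H:¬H = 0.206/0.794 = 0.25945. For the 'no-rain-predicted' outcome, the likelihood ratio is 0.232/0.992 = 0.23387.
Posterior odds = 0.25945 × 0.23387 = 0.060677, so P(H|E) = 0.060677/(1+0.060677) = 0.0572. Then P(¬H|E) = 1 − 0.0572 = 0.9428.

P(¬H | E) ≈ 0.9428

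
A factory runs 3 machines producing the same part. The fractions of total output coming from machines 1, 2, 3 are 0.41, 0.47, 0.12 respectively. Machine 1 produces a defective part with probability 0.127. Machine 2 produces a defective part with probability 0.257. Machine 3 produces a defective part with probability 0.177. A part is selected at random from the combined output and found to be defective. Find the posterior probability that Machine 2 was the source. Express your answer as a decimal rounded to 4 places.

Tabulate prior·likelihood by source: [1] prior 0.41, lik 0.127, product 0.05207; [2] prior 0.47, lik 0.257, product 0.1208; [3] prior 0.12, lik 0.177, product 0.02124.
Normalizing constant = 0.19410; the posterior for Machine 2 is its product over the sum, 0.1208/0.19410 = 0.6223.

Posterior probability ≈ 0.6223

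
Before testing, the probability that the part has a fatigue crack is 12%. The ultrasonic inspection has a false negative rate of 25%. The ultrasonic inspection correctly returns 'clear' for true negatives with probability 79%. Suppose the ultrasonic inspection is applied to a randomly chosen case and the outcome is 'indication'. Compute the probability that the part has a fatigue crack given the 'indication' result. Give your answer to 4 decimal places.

Let H be the event that the part has a fatigue crack. P(H) = 0.12, so P(¬H) = 0.88. With E the 'indication' result, P(E|H) = 0.75 and P(E|¬H) = 0.21.
P(E) = 0.75·0.12 + 0.21·0.88 = 0.090000 + 0.18480 = 0.27480.
By Bayes' theorem, P(H|E) = 0.090000 / 0.27480 = 0.3275.

P(H | E) ≈ 0.3275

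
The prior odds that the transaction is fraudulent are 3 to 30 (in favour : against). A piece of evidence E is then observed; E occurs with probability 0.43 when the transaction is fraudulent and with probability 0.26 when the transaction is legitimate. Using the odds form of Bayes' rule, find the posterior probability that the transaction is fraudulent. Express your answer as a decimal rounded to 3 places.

Prior odds = 3/30 = 0.10000. In log-odds, ln(0.10000) = -2.3026.
Add log likelihood ratio: ln(1.6538) = 0.50310.
Posterior log-odds = -1.7995, so posterior odds = exp(-1.7995) = 0.16538. Converting, P(H|E) = 0.16538/1.1654 = 0.142.

Posterior probability ≈ 0.142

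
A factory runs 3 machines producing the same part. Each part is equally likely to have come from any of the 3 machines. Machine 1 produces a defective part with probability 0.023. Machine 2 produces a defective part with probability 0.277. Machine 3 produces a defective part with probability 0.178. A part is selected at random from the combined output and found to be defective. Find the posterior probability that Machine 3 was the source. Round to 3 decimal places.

Tabulate prior·likelihood by source: [1] prior 0.333333, lik 0.023, product 0.007667; [2] prior 0.333333, lik 0.277, product 0.09233; [3] prior 0.333333, lik 0.178, product 0.05933.
Normalizing constant = 0.15933; the posterior for Machine 3 is its product over the sum, 0.05933/0.15933 = 0.372.

Posterior probability ≈ 0.372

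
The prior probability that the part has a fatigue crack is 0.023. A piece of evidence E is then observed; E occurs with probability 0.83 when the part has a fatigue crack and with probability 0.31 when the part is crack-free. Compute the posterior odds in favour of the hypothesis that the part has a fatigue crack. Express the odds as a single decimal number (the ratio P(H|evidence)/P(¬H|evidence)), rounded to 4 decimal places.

Posterior odds ≈ 0.0630

Prior odds = 0.023/(1−0.023) = 0.023541.
Likelihood ratio for E = 0.83/0.31 = 2.6774.
Posterior odds = prior odds × LR = 0.063030.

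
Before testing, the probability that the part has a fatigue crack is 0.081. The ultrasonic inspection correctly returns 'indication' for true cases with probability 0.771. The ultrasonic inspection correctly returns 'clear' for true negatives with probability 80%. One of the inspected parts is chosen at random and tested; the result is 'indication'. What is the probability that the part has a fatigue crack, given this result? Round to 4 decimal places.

Write H for 'the part has a fatigue crack'. Prior odds H:¬H = 0.081/0.919 = 0.088139. For the 'indication' outcome, the likelihood ratio is 0.771/0.2 = 3.8550.
Posterior odds = 0.088139 × 3.8550 = 0.33978, so P(H|E) = 0.33978/(1+0.33978) = 0.2536.

P(H | E) ≈ 0.2536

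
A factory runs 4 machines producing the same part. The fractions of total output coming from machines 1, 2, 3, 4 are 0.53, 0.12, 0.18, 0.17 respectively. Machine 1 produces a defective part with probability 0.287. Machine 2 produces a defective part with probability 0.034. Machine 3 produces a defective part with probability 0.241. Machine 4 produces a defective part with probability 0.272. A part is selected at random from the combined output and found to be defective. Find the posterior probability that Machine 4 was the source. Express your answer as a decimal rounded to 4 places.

Tabulate prior·likelihood by source: [1] prior 0.53, lik 0.287, product 0.1521; [2] prior 0.12, lik 0.034, product 0.004080; [3] prior 0.18, lik 0.241, product 0.04338; [4] prior 0.17, lik 0.272, product 0.04624.
Normalizing constant = 0.24581; the posterior for Machine 4 is its product over the sum, 0.04624/0.24581 = 0.1881.

Posterior probability ≈ 0.1881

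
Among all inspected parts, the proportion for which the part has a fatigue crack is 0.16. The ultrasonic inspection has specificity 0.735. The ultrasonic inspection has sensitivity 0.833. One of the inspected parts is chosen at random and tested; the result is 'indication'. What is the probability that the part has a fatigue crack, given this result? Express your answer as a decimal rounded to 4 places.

P(H | E) ≈ 0.3745

Write H for 'the part has a fatigue crack'. Prior odds H:¬H = 0.16/0.84 = 0.19048. For the 'indication' outcome, the likelihood ratio is 0.833/0.265 = 3.1434.
Posterior odds = 0.19048 × 3.1434 = 0.59874, so P(H|E) = 0.59874/(1+0.59874) = 0.3745.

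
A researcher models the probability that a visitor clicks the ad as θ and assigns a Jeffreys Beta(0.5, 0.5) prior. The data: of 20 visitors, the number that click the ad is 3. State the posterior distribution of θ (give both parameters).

Posterior: Beta(3.5, 17.5)

The binomial likelihood is conjugate to the Beta prior: with 3 successes and 17 failures, the posterior is Beta(0.5+3, 0.5+17) = Beta(3.5, 17.5).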